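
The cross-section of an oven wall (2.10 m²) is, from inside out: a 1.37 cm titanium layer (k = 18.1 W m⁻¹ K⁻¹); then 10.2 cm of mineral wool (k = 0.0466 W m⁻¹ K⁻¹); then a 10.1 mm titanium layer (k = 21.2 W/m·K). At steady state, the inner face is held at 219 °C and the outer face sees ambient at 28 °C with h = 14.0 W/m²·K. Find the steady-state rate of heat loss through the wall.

Q = 177 W

Series thermal resistances, inner to outer:
  R_titanium = L/(kA) = 0.0137/(18.1·2.10) = 3.604×10^-4 K/W
  R_mineral wool = L/(kA) = 0.102/(0.0466·2.10) = 1.042 K/W
  R_titanium = L/(kA) = 0.0101/(21.2·2.10) = 2.269×10^-4 K/W
  R_conv,out = 1/(hA) = 1/(14.0·2.10) = 0.03401 K/W
ΣR = 3.604×10^-4 + 1.042 + 2.269×10^-4 + 0.03401 = 1.077 K/W
Q = ΔT/ΣR = (219 °C − 28 °C)/1.077 = 177 W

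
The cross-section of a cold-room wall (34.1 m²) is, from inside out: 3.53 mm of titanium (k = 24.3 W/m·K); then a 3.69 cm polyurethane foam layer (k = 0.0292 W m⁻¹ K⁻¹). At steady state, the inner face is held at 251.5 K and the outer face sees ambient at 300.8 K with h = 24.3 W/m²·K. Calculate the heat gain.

Q = 1290 W

Resistance network (inner→outer):
  R_titanium = L/(kA) = 0.00353/(24.3·34.1) = 4.260×10^-6 K/W
  R_polyurethane foam = L/(kA) = 0.0369/(0.0292·34.1) = 0.03706 K/W
  R_conv,out = 1/(hA) = 1/(24.3·34.1) = 0.001207 K/W
ΣR = 4.260×10^-6 + 0.03706 + 0.001207 = 0.03827 K/W
Q = ΔT/ΣR = (251.5 K − 300.8 K)/0.03827 = -1290 W
(Negative Q ⇒ heat flows inward; heat gain = 1290 W.)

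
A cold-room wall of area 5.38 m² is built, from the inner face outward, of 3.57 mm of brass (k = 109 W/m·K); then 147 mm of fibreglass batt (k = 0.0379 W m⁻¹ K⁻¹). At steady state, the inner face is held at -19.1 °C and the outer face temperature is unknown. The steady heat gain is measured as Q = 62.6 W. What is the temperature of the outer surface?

T_out = 26.0 °C

Series resistances:
  R_brass = L/(kA) = 0.00357/(109·5.38) = 6.088×10^-6 K/W
  R_fibreglass batt = L/(kA) = 0.147/(0.0379·5.38) = 0.7209 K/W
ΣR = 0.7209 K/W
ΔT = Q·ΣR = 62.6 × 0.7209 = 45.13 K
Heat flows inward, so T_out = T_in + ΔT = -19.1 + 45.13 = 26.0 °C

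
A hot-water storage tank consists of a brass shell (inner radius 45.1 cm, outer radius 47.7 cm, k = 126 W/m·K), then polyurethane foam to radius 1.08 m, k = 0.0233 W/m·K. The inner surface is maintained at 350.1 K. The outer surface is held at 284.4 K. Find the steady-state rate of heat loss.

Resistance network (inner→outer):
  R_brass = (1/0.451 − 1/0.477)/(4πk) = 0.1209/(4π·126) = 7.633×10^-5 K/W
  R_polyurethane foam = (1/0.477 − 1/1.08)/(4πk) = 1.171/(4π·0.0233) = 3.998 K/W
ΣR = 7.633×10^-5 + 3.998 = 3.998 K/W
Q = ΔT/ΣR = (350.1 K − 284.4 K)/3.998 = 16.4 W

Q = 16.4 W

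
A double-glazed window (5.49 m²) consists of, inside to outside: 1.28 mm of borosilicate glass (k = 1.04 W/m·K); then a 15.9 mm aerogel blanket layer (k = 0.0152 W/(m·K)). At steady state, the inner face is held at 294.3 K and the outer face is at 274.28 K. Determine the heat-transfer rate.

Treat each layer as a resistance in series:
  R_borosilicate glass = L/(kA) = 0.00128/(1.04·5.49) = 2.242×10^-4 K/W
  R_aerogel blanket = L/(kA) = 0.0159/(0.0152·5.49) = 0.1905 K/W
ΣR = 2.242×10^-4 + 0.1905 = 0.1907 K/W
Q = ΔT/ΣR = (294.3 K − 274.28 K)/0.1907 = 105 W

Q = 105 W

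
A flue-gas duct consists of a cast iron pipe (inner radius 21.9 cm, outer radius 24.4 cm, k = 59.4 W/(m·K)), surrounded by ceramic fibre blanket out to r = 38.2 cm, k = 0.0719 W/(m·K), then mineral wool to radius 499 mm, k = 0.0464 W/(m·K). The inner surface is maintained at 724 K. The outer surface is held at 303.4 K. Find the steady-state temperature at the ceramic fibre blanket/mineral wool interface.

Resistance network (inner→outer):
  R'_cast iron = ln(0.244/0.219)/(2πk) = 0.1081/(2π·59.4) = 2.896×10^-4 m·K/W
  R'_ceramic fibre blanket = ln(0.382/0.244)/(2πk) = 0.4483/(2π·0.0719) = 0.9922 m·K/W
  R'_mineral wool = ln(0.499/0.382)/(2πk) = 0.2672/(2π·0.0464) = 0.9165 m·K/W
ΣR = 2.896×10^-4 + 0.9922 + 0.9165 = 1.909 m·K/W
Q' = ΔT/ΣR = (724 K − 303.4 K)/1.909 = 220.3 W/m
From the inner boundary to the ceramic fibre blanket/mineral wool interface, ΣR_partial = 0.9925 m·K/W.
T_interface = T_in − Q'·ΣR_partial = 724 K − (220.3)(0.9925) = 505 K

T = 505 K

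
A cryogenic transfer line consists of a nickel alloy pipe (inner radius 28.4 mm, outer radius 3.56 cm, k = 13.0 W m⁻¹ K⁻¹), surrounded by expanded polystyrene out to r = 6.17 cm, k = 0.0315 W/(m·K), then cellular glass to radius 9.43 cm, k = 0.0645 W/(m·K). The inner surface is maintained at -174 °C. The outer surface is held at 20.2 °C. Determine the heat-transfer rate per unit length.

Treat each layer as a resistance in series:
  R'_nickel alloy = ln(0.0356/0.0284)/(2πk) = 0.2260/(2π·13.0) = 0.002766 m·K/W
  R'_expanded polystyrene = ln(0.0617/0.0356)/(2πk) = 0.5499/(2π·0.0315) = 2.779 m·K/W
  R'_cellular glass = ln(0.0943/0.0617)/(2πk) = 0.4242/(2π·0.0645) = 1.047 m·K/W
ΣR = 0.002766 + 2.779 + 1.047 = 3.829 m·K/W
Q' = ΔT/ΣR = (-174 °C − 20.2 °C)/3.829 = -50.7 W/m
(Negative Q' ⇒ heat flows inward; heat gain = 50.7 W/m.)

Q' = 50.7 W/m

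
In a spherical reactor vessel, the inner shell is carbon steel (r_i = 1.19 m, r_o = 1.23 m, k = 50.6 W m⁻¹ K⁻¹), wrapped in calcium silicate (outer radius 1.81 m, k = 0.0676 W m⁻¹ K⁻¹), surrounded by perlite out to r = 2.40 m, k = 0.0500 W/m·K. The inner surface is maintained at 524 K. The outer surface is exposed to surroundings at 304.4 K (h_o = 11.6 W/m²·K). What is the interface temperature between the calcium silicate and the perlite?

T = 395 K

Series thermal resistances, inner to outer:
  R_carbon steel = (1/1.19 − 1/1.23)/(4πk) = 0.02733/(4π·50.6) = 4.298×10^-5 K/W
  R_calcium silicate = (1/1.23 − 1/1.81)/(4πk) = 0.2605/(4π·0.0676) = 0.3067 K/W
  R_perlite = (1/1.81 − 1/2.40)/(4πk) = 0.1358/(4π·0.0500) = 0.2162 K/W
  R_conv,out = 1/(4πr²h) = 1/(4π·2.40²·11.6) = 0.001191 K/W
ΣR = 4.298×10^-5 + 0.3067 + 0.2162 + 0.001191 = 0.5241 K/W
Q = ΔT/ΣR = (524 K − 304.4 K)/0.5241 = 419.0 W
From the inner boundary to the calcium silicate/perlite interface, ΣR_partial = 0.3067 K/W.
T_interface = T_in − Q·ΣR_partial = 524 K − (419.0)(0.3067) = 395 K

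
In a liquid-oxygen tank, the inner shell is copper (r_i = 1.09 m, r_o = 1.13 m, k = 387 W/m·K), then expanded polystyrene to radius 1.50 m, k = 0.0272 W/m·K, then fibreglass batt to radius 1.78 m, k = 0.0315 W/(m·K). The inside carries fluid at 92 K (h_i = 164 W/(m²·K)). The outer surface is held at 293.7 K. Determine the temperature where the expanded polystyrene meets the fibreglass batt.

T = 234.6 K

Resistance network (inner→outer):
  R_conv,in = 1/(4πr²h) = 1/(4π·1.09²·164) = 4.084×10^-4 K/W
  R_copper = (1/1.09 − 1/1.13)/(4πk) = 0.03248/(4π·387) = 6.678×10^-6 K/W
  R_expanded polystyrene = (1/1.13 − 1/1.50)/(4πk) = 0.2183/(4π·0.0272) = 0.6386 K/W
  R_fibreglass batt = (1/1.50 − 1/1.78)/(4πk) = 0.1049/(4π·0.0315) = 0.2649 K/W
ΣR = 4.084×10^-4 + 6.678×10^-6 + 0.6386 + 0.2649 = 0.9039 K/W
Q = ΔT/ΣR = (92 K − 293.7 K)/0.9039 = -223.1 W
From the inner boundary to the expanded polystyrene/fibreglass batt interface, ΣR_partial = 0.6390 K/W.
T_interface = T_in − Q·ΣR_partial = 92 K − (-223.1)(0.6390) = 234.6 K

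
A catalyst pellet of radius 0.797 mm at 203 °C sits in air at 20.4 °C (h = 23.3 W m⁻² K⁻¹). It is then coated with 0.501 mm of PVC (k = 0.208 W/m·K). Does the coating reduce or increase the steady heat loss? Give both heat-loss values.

increases: 0.0340 → 0.0825 W

Critical radius for a sphere: r_cr = 2k/h = 0.0179 m = 1.79 cm.
Outer radius after coating: r₂ = 7.97×10^-4 + 5.01×10^-4 = 0.001298 m.
Since r₁ < r_cr and r₂ ≤ r_cr, the coating moves toward the maximum at r_cr — heat loss rises.
Bare: R = 1/(4πr₁²h) = 5377 K/W; Q = 182.6/5377 = 0.0340 W.
Coated: R = R_cond + R_conv = 2212 K/W; Q = 182.6/2212 = 0.0825 W.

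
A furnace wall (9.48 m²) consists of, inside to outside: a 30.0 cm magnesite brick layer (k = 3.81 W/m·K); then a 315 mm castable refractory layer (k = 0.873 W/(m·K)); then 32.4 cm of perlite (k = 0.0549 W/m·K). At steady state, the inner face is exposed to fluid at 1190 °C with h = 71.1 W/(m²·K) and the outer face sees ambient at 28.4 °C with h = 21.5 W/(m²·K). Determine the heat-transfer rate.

Q = 1720 W

Treat each layer as a resistance in series:
  R_conv,in = 1/(hA) = 1/(71.1·9.48) = 0.001484 K/W
  R_magnesite brick = L/(kA) = 0.300/(3.81·9.48) = 0.008306 K/W
  R_castable refractory = L/(kA) = 0.315/(0.873·9.48) = 0.03806 K/W
  R_perlite = L/(kA) = 0.324/(0.0549·9.48) = 0.6225 K/W
  R_conv,out = 1/(hA) = 1/(21.5·9.48) = 0.004906 K/W
ΣR = 0.001484 + 0.008306 + 0.03806 + 0.6225 + 0.004906 = 0.6753 K/W
Q = ΔT/ΣR = (1190 °C − 28.4 °C)/0.6753 = 1720 W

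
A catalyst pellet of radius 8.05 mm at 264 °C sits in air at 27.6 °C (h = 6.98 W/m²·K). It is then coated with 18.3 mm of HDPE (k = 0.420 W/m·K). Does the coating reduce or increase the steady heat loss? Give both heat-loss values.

Critical radius for a sphere: r_cr = 2k/h = 0.120 m = 12.0 cm.
Outer radius after coating: r₂ = 0.00805 + 0.0183 = 0.02635 m.
Since r₁ < r_cr and r₂ ≤ r_cr, the coating moves toward the maximum at r_cr — heat loss rises.
Bare: R = 1/(4πr₁²h) = 175.9 K/W; Q = 236.4/175.9 = 1.34 W.
Coated: R = R_cond + R_conv = 32.77 K/W; Q = 236.4/32.77 = 7.21 W.

increases: 1.34 → 7.21 W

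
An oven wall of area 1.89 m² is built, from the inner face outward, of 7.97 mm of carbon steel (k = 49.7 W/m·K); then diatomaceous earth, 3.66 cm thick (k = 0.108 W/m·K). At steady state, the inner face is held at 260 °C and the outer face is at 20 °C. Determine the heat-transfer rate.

Q = 1340 W

Resistance network (inner→outer):
  R_carbon steel = L/(kA) = 0.00797/(49.7·1.89) = 8.485×10^-5 K/W
  R_diatomaceous earth = L/(kA) = 0.0366/(0.108·1.89) = 0.1793 K/W
ΣR = 8.485×10^-5 + 0.1793 = 0.1794 K/W
Q = ΔT/ΣR = (260 °C − 20 °C)/0.1794 = 1340 W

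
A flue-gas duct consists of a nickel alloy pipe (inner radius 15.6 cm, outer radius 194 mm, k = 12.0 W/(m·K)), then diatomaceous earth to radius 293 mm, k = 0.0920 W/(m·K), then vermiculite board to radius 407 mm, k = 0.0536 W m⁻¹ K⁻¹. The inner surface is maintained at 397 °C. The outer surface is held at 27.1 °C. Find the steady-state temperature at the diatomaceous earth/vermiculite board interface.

Resistance network (inner→outer):
  R'_nickel alloy = ln(0.194/0.156)/(2πk) = 0.2180/(2π·12.0) = 0.002891 m·K/W
  R'_diatomaceous earth = ln(0.293/0.194)/(2πk) = 0.4123/(2π·0.0920) = 0.7133 m·K/W
  R'_vermiculite board = ln(0.407/0.293)/(2πk) = 0.3286/(2π·0.0536) = 0.9758 m·K/W
ΣR = 0.002891 + 0.7133 + 0.9758 = 1.692 m·K/W
Q' = ΔT/ΣR = (397 °C − 27.1 °C)/1.692 = 218.6 W/m
From the inner boundary to the diatomaceous earth/vermiculite board interface, ΣR_partial = 0.7162 m·K/W.
T_interface = T_in − Q'·ΣR_partial = 397 °C − (218.6)(0.7162) = 240 °C

T = 240 °C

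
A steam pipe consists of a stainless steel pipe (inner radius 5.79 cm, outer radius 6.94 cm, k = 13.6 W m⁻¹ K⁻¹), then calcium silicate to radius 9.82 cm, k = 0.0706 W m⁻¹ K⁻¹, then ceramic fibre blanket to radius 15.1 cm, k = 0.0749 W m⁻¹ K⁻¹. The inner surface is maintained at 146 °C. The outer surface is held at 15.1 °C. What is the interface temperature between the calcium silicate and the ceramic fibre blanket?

Treat each layer as a resistance in series:
  R'_stainless steel = ln(0.0694/0.0579)/(2πk) = 0.1812/(2π·13.6) = 0.002120 m·K/W
  R'_calcium silicate = ln(0.0982/0.0694)/(2πk) = 0.3471/(2π·0.0706) = 0.7825 m·K/W
  R'_ceramic fibre blanket = ln(0.151/0.0982)/(2πk) = 0.4303/(2π·0.0749) = 0.9143 m·K/W
ΣR = 0.002120 + 0.7825 + 0.9143 = 1.699 m·K/W
Q' = ΔT/ΣR = (146 °C − 15.1 °C)/1.699 = 77.05 W/m
From the inner boundary to the calcium silicate/ceramic fibre blanket interface, ΣR_partial = 0.7846 m·K/W.
T_interface = T_in − Q'·ΣR_partial = 146 °C − (77.05)(0.7846) = 85.5 °C

T = 85.5 °C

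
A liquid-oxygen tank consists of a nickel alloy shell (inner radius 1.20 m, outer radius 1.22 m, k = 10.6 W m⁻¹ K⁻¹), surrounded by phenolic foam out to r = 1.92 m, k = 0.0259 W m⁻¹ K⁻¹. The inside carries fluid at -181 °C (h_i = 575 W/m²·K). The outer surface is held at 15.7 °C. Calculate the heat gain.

Q = 214 W

Treat each layer as a resistance in series:
  R_conv,in = 1/(4πr²h) = 1/(4π·1.20²·575) = 9.611×10^-5 K/W
  R_nickel alloy = (1/1.20 − 1/1.22)/(4πk) = 0.01366/(4π·10.6) = 1.026×10^-4 K/W
  R_phenolic foam = (1/1.22 − 1/1.92)/(4πk) = 0.2988/(4π·0.0259) = 0.9182 K/W
ΣR = 9.611×10^-5 + 1.026×10^-4 + 0.9182 = 0.9184 K/W
Q = ΔT/ΣR = (-181 °C − 15.7 °C)/0.9184 = -214 W
(Negative Q ⇒ heat flows inward; heat gain = 214 W.)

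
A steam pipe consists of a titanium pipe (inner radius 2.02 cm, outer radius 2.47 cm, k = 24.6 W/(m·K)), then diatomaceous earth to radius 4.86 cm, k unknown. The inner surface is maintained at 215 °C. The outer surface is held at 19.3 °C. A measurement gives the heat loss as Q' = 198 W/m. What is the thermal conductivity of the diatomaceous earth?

ΣR = ΔT/Q' = |215 − 19.3|/198 = 0.9884 m·K/W
Known resistances:
  R'_titanium = ln(0.0247/0.0202)/(2πk) = 0.2011/(2π·24.6) = 0.001301 m·K/W
R_diatomaceous earth = ΣR − ΣR_known = 0.9884 − 0.001301 = 0.9871 m·K/W
ln(r₂/r₁)/(2πk) = 0.9871 ⇒ k = 0.6768/(2π·0.9871) = 0.109 W/m·K

k = 0.109 W/m·K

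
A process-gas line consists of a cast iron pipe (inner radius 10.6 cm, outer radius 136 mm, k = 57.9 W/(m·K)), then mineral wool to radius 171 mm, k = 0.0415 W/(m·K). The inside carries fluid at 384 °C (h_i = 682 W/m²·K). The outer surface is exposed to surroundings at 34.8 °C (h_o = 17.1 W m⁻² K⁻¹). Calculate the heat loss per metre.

Q' = 373 W/m

Resistance network (inner→outer):
  R'_conv,in = 1/(2πr h) = 1/(2π·0.106·682) = 0.002202 m·K/W
  R'_cast iron = ln(0.136/0.106)/(2πk) = 0.2492/(2π·57.9) = 6.850×10^-4 m·K/W
  R'_mineral wool = ln(0.171/0.136)/(2πk) = 0.2290/(2π·0.0415) = 0.8783 m·K/W
  R'_conv,out = 1/(2πr h) = 1/(2π·0.171·17.1) = 0.05443 m·K/W
ΣR = 0.002202 + 6.850×10^-4 + 0.8783 + 0.05443 = 0.9356 m·K/W
Q' = ΔT/ΣR = (384 °C − 34.8 °C)/0.9356 = 373 W/m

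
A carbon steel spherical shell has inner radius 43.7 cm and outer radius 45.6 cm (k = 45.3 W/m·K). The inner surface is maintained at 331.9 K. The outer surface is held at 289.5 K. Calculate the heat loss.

Q = 4πk·ΔT/(1/r₁ − 1/r₂) = 4π × 45.3 × 42.4 / (1/0.437 − 1/0.456) = 2.53×10^5 W

Q = 2.53×10^5 W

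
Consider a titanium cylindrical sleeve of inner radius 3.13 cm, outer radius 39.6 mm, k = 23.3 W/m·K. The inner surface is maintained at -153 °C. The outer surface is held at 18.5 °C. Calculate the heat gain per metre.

Q' = 2πk·ΔT/ln(r₂/r₁) = 2π × 23.3 × 171.5 / ln(0.0396/0.0313) = 1.07×10^5 W/m

Q' = 107 kW/m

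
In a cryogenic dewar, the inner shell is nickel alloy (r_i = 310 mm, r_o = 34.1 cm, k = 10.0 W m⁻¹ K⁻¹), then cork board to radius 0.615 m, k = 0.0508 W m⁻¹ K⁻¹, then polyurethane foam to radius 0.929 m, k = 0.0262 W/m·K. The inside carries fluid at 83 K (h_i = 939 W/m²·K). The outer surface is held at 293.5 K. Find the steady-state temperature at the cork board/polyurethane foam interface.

T = 199.0 K

Resistance network (inner→outer):
  R_conv,in = 1/(4πr²h) = 1/(4π·0.310²·939) = 8.819×10^-4 K/W
  R_nickel alloy = (1/0.310 − 1/0.341)/(4πk) = 0.2933/(4π·10.0) = 0.002334 K/W
  R_cork board = (1/0.341 − 1/0.615)/(4πk) = 1.307/(4π·0.0508) = 2.047 K/W
  R_polyurethane foam = (1/0.615 − 1/0.929)/(4πk) = 0.5496/(4π·0.0262) = 1.669 K/W
ΣR = 8.819×10^-4 + 0.002334 + 2.047 + 1.669 = 3.719 K/W
Q = ΔT/ΣR = (83 K − 293.5 K)/3.719 = -56.60 W
From the inner boundary to the cork board/polyurethane foam interface, ΣR_partial = 2.050 K/W.
T_interface = T_in − Q·ΣR_partial = 83 K − (-56.60)(2.050) = 199.0 K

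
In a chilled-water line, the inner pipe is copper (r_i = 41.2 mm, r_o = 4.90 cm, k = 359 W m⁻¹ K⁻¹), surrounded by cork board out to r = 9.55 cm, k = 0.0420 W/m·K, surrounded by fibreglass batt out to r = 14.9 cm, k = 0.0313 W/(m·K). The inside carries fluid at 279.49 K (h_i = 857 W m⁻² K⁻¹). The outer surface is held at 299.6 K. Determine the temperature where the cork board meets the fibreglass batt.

T = 290.1 K

Series thermal resistances, inner to outer:
  R'_conv,in = 1/(2πr h) = 1/(2π·0.0412·857) = 0.004508 m·K/W
  R'_copper = ln(0.0490/0.0412)/(2πk) = 0.1734/(2π·359) = 7.687×10^-5 m·K/W
  R'_cork board = ln(0.0955/0.0490)/(2πk) = 0.6673/(2π·0.0420) = 2.529 m·K/W
  R'_fibreglass batt = ln(0.149/0.0955)/(2πk) = 0.4448/(2π·0.0313) = 2.262 m·K/W
ΣR = 0.004508 + 7.687×10^-5 + 2.529 + 2.262 = 4.796 m·K/W
Q' = ΔT/ΣR = (279.49 K − 299.6 K)/4.796 = -4.193 W/m
From the inner boundary to the cork board/fibreglass batt interface, ΣR_partial = 2.534 m·K/W.
T_interface = T_in − Q'·ΣR_partial = 279.49 K − (-4.193)(2.534) = 290.1 K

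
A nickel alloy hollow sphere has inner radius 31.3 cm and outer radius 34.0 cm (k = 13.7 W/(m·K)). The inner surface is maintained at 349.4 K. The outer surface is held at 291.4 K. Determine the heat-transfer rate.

Q = 4πk·ΔT/(1/r₁ − 1/r₂) = 4π × 13.7 × 58 / (1/0.313 − 1/0.340) = 39400 W

Q = 39.4 kW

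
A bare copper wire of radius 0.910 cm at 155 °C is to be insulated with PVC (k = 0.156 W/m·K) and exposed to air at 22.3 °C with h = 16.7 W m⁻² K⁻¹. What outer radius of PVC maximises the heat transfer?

r_cr = 0.934 cm

For a cylinder, r_cr = k_ins/h = 0.156/16.7 = 0.00934 m = 0.934 cm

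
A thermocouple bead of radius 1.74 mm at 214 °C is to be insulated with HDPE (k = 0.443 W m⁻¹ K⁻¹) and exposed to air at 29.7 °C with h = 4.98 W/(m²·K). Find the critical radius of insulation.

For a sphere, r_cr = 2k_ins/h = 2·0.443/4.98 = 0.178 m = 17.8 cm

r_cr = 17.8 cm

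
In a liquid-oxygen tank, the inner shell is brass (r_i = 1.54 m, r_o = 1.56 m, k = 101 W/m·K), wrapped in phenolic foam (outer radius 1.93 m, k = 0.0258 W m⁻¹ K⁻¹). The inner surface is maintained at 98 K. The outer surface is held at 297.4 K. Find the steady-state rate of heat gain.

Q = 526 W

Series thermal resistances, inner to outer:
  R_brass = (1/1.54 − 1/1.56)/(4πk) = 0.008325/(4π·101) = 6.559×10^-6 K/W
  R_phenolic foam = (1/1.56 − 1/1.93)/(4πk) = 0.1229/(4π·0.0258) = 0.3790 K/W
ΣR = 6.559×10^-6 + 0.3790 = 0.3790 K/W
Q = ΔT/ΣR = (98 K − 297.4 K)/0.3790 = -526 W
(Negative Q ⇒ heat flows inward; heat gain = 526 W.)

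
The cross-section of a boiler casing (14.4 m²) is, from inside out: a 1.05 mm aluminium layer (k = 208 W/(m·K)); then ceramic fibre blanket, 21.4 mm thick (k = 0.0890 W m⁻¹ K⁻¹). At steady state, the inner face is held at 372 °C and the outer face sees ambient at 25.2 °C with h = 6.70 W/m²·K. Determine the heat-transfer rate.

Q = 12800 W

Series thermal resistances, inner to outer:
  R_aluminium = L/(kA) = 0.00105/(208·14.4) = 3.506×10^-7 K/W
  R_ceramic fibre blanket = L/(kA) = 0.0214/(0.0890·14.4) = 0.01670 K/W
  R_conv,out = 1/(hA) = 1/(6.70·14.4) = 0.01036 K/W
ΣR = 3.506×10^-7 + 0.01670 + 0.01036 = 0.02706 K/W
Q = ΔT/ΣR = (372 °C − 25.2 °C)/0.02706 = 12800 W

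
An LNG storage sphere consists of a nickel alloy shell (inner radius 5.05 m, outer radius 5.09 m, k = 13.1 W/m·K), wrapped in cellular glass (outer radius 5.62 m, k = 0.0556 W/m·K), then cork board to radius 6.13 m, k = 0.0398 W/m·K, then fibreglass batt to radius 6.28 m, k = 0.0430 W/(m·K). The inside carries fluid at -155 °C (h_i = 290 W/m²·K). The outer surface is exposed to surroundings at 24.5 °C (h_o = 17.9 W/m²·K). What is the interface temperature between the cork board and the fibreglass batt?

T = 3.8 °C

Series thermal resistances, inner to outer:
  R_conv,in = 1/(4πr²h) = 1/(4π·5.05²·290) = 1.076×10^-5 K/W
  R_nickel alloy = (1/5.05 − 1/5.09)/(4πk) = 0.001556/(4π·13.1) = 9.453×10^-6 K/W
  R_cellular glass = (1/5.09 − 1/5.62)/(4πk) = 0.01853/(4π·0.0556) = 0.02652 K/W
  R_cork board = (1/5.62 − 1/6.13)/(4πk) = 0.01480/(4π·0.0398) = 0.02960 K/W
  R_fibreglass batt = (1/6.13 − 1/6.28)/(4πk) = 0.003896/(4π·0.0430) = 0.007211 K/W
  R_conv,out = 1/(4πr²h) = 1/(4π·6.28²·17.9) = 1.127×10^-4 K/W
ΣR = 1.076×10^-5 + 9.453×10^-6 + 0.02652 + 0.02960 + 0.007211 + 1.127×10^-4 = 0.06346 K/W
Q = ΔT/ΣR = (-155 °C − 24.5 °C)/0.06346 = -2829 W
From the inner boundary to the cork board/fibreglass batt interface, ΣR_partial = 0.05614 K/W.
T_interface = T_in − Q·ΣR_partial = -155 °C − (-2829)(0.05614) = 3.8 °C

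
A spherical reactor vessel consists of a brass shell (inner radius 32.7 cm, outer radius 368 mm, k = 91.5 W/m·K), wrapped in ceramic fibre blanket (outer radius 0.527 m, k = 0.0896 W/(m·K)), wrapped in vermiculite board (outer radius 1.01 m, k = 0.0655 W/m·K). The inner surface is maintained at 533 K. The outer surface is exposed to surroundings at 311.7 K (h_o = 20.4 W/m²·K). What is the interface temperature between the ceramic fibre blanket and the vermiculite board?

Treat each layer as a resistance in series:
  R_brass = (1/0.327 − 1/0.368)/(4πk) = 0.3407/(4π·91.5) = 2.963×10^-4 K/W
  R_ceramic fibre blanket = (1/0.368 − 1/0.527)/(4πk) = 0.8199/(4π·0.0896) = 0.7281 K/W
  R_vermiculite board = (1/0.527 − 1/1.01)/(4πk) = 0.9074/(4π·0.0655) = 1.102 K/W
  R_conv,out = 1/(4πr²h) = 1/(4π·1.01²·20.4) = 0.003824 K/W
ΣR = 2.963×10^-4 + 0.7281 + 1.102 + 0.003824 = 1.834 K/W
Q = ΔT/ΣR = (533 K − 311.7 K)/1.834 = 120.7 W
From the inner boundary to the ceramic fibre blanket/vermiculite board interface, ΣR_partial = 0.7284 K/W.
T_interface = T_in − Q·ΣR_partial = 533 K − (120.7)(0.7284) = 445 K

T = 445 K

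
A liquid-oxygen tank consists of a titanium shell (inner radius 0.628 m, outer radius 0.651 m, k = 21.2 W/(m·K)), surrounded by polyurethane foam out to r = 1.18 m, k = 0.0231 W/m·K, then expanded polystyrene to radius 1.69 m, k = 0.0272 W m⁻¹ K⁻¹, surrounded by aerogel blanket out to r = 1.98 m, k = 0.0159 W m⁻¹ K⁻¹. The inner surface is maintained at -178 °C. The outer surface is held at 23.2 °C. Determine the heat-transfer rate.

Series thermal resistances, inner to outer:
  R_titanium = (1/0.628 − 1/0.651)/(4πk) = 0.05626/(4π·21.2) = 2.112×10^-4 K/W
  R_polyurethane foam = (1/0.651 − 1/1.18)/(4πk) = 0.6886/(4π·0.0231) = 2.372 K/W
  R_expanded polystyrene = (1/1.18 − 1/1.69)/(4πk) = 0.2557/(4π·0.0272) = 0.7482 K/W
  R_aerogel blanket = (1/1.69 − 1/1.98)/(4πk) = 0.08667/(4π·0.0159) = 0.4337 K/W
ΣR = 2.112×10^-4 + 2.372 + 0.7482 + 0.4337 = 3.554 K/W
Q = ΔT/ΣR = (-178 °C − 23.2 °C)/3.554 = -56.6 W
(Negative Q ⇒ heat flows inward; heat gain = 56.6 W.)

Q = 56.6 W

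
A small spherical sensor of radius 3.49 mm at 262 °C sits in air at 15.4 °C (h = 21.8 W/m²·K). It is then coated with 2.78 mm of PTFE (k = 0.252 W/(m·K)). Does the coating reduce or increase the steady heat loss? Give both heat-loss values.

Critical radius for a sphere: r_cr = 2k/h = 0.0231 m = 2.31 cm.
Outer radius after coating: r₂ = 0.00349 + 0.00278 = 0.00627 m.
Since r₁ < r_cr and r₂ ≤ r_cr, the coating moves toward the maximum at r_cr — heat loss rises.
Bare: R = 1/(4πr₁²h) = 299.7 K/W; Q = 246.6/299.7 = 0.823 W.
Coated: R = R_cond + R_conv = 133.0 K/W; Q = 246.6/133.0 = 1.85 W.

increases: 0.823 → 1.85 W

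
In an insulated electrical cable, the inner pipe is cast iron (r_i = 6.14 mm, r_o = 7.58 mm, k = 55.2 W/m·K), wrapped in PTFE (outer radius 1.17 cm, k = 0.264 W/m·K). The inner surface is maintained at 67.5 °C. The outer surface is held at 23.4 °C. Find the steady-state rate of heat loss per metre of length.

Q' = 168 W/m

Treat each layer as a resistance in series:
  R'_cast iron = ln(0.00758/0.00614)/(2πk) = 0.2107/(2π·55.2) = 6.075×10^-4 m·K/W
  R'_PTFE = ln(0.0117/0.00758)/(2πk) = 0.4341/(2π·0.264) = 0.2617 m·K/W
ΣR = 6.075×10^-4 + 0.2617 = 0.2623 m·K/W
Q' = ΔT/ΣR = (67.5 °C − 23.4 °C)/0.2623 = 168 W/m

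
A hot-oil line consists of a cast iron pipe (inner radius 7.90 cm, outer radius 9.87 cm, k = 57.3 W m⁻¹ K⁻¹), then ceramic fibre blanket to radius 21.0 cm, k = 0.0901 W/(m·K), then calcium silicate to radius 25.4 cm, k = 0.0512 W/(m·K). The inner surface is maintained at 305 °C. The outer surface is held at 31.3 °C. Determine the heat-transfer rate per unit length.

Q' = 142 W/m

Resistance network (inner→outer):
  R'_cast iron = ln(0.0987/0.0790)/(2πk) = 0.2226/(2π·57.3) = 6.184×10^-4 m·K/W
  R'_ceramic fibre blanket = ln(0.210/0.0987)/(2πk) = 0.7550/(2π·0.0901) = 1.334 m·K/W
  R'_calcium silicate = ln(0.254/0.210)/(2πk) = 0.1902/(2π·0.0512) = 0.5913 m·K/W
ΣR = 6.184×10^-4 + 1.334 + 0.5913 = 1.926 m·K/W
Q' = ΔT/ΣR = (305 °C − 31.3 °C)/1.926 = 142 W/m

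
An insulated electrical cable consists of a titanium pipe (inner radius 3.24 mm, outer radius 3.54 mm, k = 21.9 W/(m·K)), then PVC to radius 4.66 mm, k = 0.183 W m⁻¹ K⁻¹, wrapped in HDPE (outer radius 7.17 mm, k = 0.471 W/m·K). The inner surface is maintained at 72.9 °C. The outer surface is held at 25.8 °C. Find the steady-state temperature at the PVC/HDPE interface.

T = 43.6 °C

Series thermal resistances, inner to outer:
  R'_titanium = ln(0.00354/0.00324)/(2πk) = 0.08855/(2π·21.9) = 6.435×10^-4 m·K/W
  R'_PVC = ln(0.00466/0.00354)/(2πk) = 0.2749/(2π·0.183) = 0.2391 m·K/W
  R'_HDPE = ln(0.00717/0.00466)/(2πk) = 0.4309/(2π·0.471) = 0.1456 m·K/W
ΣR = 6.435×10^-4 + 0.2391 + 0.1456 = 0.3853 m·K/W
Q' = ΔT/ΣR = (72.9 °C − 25.8 °C)/0.3853 = 122.2 W/m
From the inner boundary to the PVC/HDPE interface, ΣR_partial = 0.2397 m·K/W.
T_interface = T_in − Q'·ΣR_partial = 72.9 °C − (122.2)(0.2397) = 43.6 °C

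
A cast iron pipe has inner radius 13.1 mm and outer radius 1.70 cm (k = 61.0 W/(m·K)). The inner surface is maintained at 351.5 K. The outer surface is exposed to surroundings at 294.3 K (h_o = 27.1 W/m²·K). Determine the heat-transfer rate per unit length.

Q' = 165 W/m

Treat each layer as a resistance in series:
  R'_cast iron = ln(0.0170/0.0131)/(2πk) = 0.2606/(2π·61.0) = 6.799×10^-4 m·K/W
  R'_conv,out = 1/(2πr h) = 1/(2π·0.0170·27.1) = 0.3455 m·K/W
ΣR = 6.799×10^-4 + 0.3455 = 0.3462 m·K/W
Q' = ΔT/ΣR = (351.5 K − 294.3 K)/0.3462 = 165 W/m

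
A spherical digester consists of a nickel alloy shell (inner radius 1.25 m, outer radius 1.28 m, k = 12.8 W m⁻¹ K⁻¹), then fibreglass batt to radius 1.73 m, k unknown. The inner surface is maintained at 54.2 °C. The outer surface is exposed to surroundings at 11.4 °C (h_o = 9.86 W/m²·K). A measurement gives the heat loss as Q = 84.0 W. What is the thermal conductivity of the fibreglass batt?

k = 0.0319 W/m·K

ΣR = ΔT/Q = |54.2 − 11.4|/84.0 = 0.5095 K/W
Known resistances:
  R_nickel alloy = (1/1.25 − 1/1.28)/(4πk) = 0.01875/(4π·12.8) = 1.166×10^-4 K/W
  R_conv,out = 1/(4πr²h) = 1/(4π·1.73²·9.86) = 0.002697 K/W
R_fibreglass batt = ΣR − ΣR_known = 0.5095 − 0.002814 = 0.5067 K/W
(1/r₁−1/r₂)/(4πk) = 0.5067 ⇒ k = 0.2032/(4π·0.5067) = 0.0319 W/m·K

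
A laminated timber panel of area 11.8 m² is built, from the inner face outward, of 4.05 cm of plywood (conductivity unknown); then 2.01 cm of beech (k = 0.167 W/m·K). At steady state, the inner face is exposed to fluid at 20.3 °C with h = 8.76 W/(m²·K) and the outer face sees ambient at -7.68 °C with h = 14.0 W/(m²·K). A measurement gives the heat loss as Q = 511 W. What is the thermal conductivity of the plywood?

ΣR = ΔT/Q = |20.3 − -7.68|/511 = 0.05476 K/W
Known resistances:
  R_conv,in = 1/(hA) = 1/(8.76·11.8) = 0.009674 K/W
  R_beech = L/(kA) = 0.0201/(0.167·11.8) = 0.01020 K/W
  R_conv,out = 1/(hA) = 1/(14.0·11.8) = 0.006053 K/W
R_plywood = ΣR − ΣR_known = 0.05476 − 0.02593 = 0.02883 K/W
L/(kA) = 0.02883 ⇒ k = 0.0405/(0.02883·11.8) = 0.119 W/m·K

k = 0.119 W/m·K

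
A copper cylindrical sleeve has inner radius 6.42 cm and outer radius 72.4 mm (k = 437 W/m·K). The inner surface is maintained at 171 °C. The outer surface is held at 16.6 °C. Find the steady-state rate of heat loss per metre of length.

Q' = 3530 kW/m

Q' = 2πk·ΔT/ln(r₂/r₁) = 2π × 437 × 154.4 / ln(0.0724/0.0642) = 3.53×10^6 W/m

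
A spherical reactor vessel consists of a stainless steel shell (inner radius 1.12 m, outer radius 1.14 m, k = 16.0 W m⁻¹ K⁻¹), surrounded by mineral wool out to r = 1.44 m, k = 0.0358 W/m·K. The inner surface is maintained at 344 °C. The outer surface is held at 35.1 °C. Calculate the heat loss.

Q = 760 W

Treat each layer as a resistance in series:
  R_stainless steel = (1/1.12 − 1/1.14)/(4πk) = 0.01566/(4π·16.0) = 7.791×10^-5 K/W
  R_mineral wool = (1/1.14 − 1/1.44)/(4πk) = 0.1827/(4π·0.0358) = 0.4062 K/W
ΣR = 7.791×10^-5 + 0.4062 = 0.4063 K/W
Q = ΔT/ΣR = (344 °C − 35.1 °C)/0.4063 = 760 W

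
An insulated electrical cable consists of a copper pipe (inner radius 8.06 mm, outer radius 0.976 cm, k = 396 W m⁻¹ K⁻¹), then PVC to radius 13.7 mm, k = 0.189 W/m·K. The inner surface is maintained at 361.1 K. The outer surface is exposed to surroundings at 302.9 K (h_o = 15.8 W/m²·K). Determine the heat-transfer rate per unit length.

Resistance network (inner→outer):
  R'_copper = ln(0.00976/0.00806)/(2πk) = 0.1914/(2π·396) = 7.692×10^-5 m·K/W
  R'_PVC = ln(0.0137/0.00976)/(2πk) = 0.3391/(2π·0.189) = 0.2856 m·K/W
  R'_conv,out = 1/(2πr h) = 1/(2π·0.0137·15.8) = 0.7353 m·K/W
ΣR = 7.692×10^-5 + 0.2856 + 0.7353 = 1.021 m·K/W
Q' = ΔT/ΣR = (361.1 K − 302.9 K)/1.021 = 57.0 W/m

Q' = 57.0 W/m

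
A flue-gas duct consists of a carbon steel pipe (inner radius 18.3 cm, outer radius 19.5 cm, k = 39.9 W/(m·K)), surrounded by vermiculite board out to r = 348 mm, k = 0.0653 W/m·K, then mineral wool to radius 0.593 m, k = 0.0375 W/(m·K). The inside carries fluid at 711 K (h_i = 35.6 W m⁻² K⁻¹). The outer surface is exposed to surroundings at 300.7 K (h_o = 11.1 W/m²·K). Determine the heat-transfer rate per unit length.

Series thermal resistances, inner to outer:
  R'_conv,in = 1/(2πr h) = 1/(2π·0.183·35.6) = 0.02443 m·K/W
  R'_carbon steel = ln(0.195/0.183)/(2πk) = 0.06351/(2π·39.9) = 2.533×10^-4 m·K/W
  R'_vermiculite board = ln(0.348/0.195)/(2πk) = 0.5792/(2π·0.0653) = 1.412 m·K/W
  R'_mineral wool = ln(0.593/0.348)/(2πk) = 0.5330/(2π·0.0375) = 2.262 m·K/W
  R'_conv,out = 1/(2πr h) = 1/(2π·0.593·11.1) = 0.02418 m·K/W
ΣR = 0.02443 + 2.533×10^-4 + 1.412 + 2.262 + 0.02418 = 3.723 m·K/W
Q' = ΔT/ΣR = (711 K − 300.7 K)/3.723 = 110 W/m

Q' = 110 W/m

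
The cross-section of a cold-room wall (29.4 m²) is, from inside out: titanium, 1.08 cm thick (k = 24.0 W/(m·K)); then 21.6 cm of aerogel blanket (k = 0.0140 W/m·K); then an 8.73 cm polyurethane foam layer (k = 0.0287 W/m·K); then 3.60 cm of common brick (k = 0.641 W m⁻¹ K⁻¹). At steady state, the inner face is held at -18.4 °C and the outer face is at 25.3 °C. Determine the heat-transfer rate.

Q = 69.3 W

Series thermal resistances, inner to outer:
  R_titanium = L/(kA) = 0.0108/(24.0·29.4) = 1.531×10^-5 K/W
  R_aerogel blanket = L/(kA) = 0.216/(0.0140·29.4) = 0.5248 K/W
  R_polyurethane foam = L/(kA) = 0.0873/(0.0287·29.4) = 0.1035 K/W
  R_common brick = L/(kA) = 0.0360/(0.641·29.4) = 0.001910 K/W
ΣR = 1.531×10^-5 + 0.5248 + 0.1035 + 0.001910 = 0.6302 K/W
Q = ΔT/ΣR = (-18.4 °C − 25.3 °C)/0.6302 = -69.3 W
(Negative Q ⇒ heat flows inward; heat gain = 69.3 W.)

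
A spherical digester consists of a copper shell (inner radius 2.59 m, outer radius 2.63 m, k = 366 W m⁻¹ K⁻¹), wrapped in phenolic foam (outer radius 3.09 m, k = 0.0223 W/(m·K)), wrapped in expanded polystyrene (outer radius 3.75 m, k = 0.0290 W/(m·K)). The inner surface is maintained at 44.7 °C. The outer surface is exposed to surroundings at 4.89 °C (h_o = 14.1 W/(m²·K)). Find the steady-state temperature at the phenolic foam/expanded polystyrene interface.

T = 22.3 °C

Series thermal resistances, inner to outer:
  R_copper = (1/2.59 − 1/2.63)/(4πk) = 0.005872/(4π·366) = 1.277×10^-6 K/W
  R_phenolic foam = (1/2.63 − 1/3.09)/(4πk) = 0.05660/(4π·0.0223) = 0.2020 K/W
  R_expanded polystyrene = (1/3.09 − 1/3.75)/(4πk) = 0.05696/(4π·0.0290) = 0.1563 K/W
  R_conv,out = 1/(4πr²h) = 1/(4π·3.75²·14.1) = 4.013×10^-4 K/W
ΣR = 1.277×10^-6 + 0.2020 + 0.1563 + 4.013×10^-4 = 0.3587 K/W
Q = ΔT/ΣR = (44.7 °C − 4.89 °C)/0.3587 = 111.0 W
From the inner boundary to the phenolic foam/expanded polystyrene interface, ΣR_partial = 0.2020 K/W.
T_interface = T_in − Q·ΣR_partial = 44.7 °C − (111.0)(0.2020) = 22.3 °C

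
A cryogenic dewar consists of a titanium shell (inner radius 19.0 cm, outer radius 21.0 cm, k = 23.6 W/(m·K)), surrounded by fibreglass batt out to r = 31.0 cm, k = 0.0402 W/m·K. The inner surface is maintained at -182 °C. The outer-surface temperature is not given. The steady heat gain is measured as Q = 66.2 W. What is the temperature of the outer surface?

T_out = 19.4 °C

Series resistances:
  R_titanium = (1/0.190 − 1/0.210)/(4πk) = 0.5013/(4π·23.6) = 0.001690 K/W
  R_fibreglass batt = (1/0.210 − 1/0.310)/(4πk) = 1.536/(4π·0.0402) = 3.041 K/W
ΣR = 3.042 K/W
ΔT = Q·ΣR = 66.2 × 3.042 = 201.4 K
Heat flows inward, so T_out = T_in + ΔT = -182 + 201.4 = 19.4 °C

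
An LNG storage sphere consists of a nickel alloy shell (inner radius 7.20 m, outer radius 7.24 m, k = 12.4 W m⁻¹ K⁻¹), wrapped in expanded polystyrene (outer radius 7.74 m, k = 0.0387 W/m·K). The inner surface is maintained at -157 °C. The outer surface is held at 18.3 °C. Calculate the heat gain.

Q = 9550 W

Treat each layer as a resistance in series:
  R_nickel alloy = (1/7.20 − 1/7.24)/(4πk) = 7.673×10^-4/(4π·12.4) = 4.924×10^-6 K/W
  R_expanded polystyrene = (1/7.24 − 1/7.74)/(4πk) = 0.008923/(4π·0.0387) = 0.01835 K/W
ΣR = 4.924×10^-6 + 0.01835 = 0.01835 K/W
Q = ΔT/ΣR = (-157 °C − 18.3 °C)/0.01835 = -9550 W
(Negative Q ⇒ heat flows inward; heat gain = 9550 W.)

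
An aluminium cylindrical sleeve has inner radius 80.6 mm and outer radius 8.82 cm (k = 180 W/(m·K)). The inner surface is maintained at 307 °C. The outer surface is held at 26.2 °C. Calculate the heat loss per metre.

Q' = 2πk·ΔT/ln(r₂/r₁) = 2π × 180 × 280.8 / ln(0.0882/0.0806) = 3.52×10^6 W/m

Q' = 3520 kW/m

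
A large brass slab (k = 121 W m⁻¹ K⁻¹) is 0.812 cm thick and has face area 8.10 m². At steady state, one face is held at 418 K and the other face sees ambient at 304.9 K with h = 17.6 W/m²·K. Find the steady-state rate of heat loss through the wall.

Q = 16.1 kW

Treat each layer as a resistance in series:
  R_brass = L/(kA) = 0.00812/(121·8.10) = 8.285×10^-6 K/W
  R_conv,out = 1/(hA) = 1/(17.6·8.10) = 0.007015 K/W
ΣR = 8.285×10^-6 + 0.007015 = 0.007023 K/W
Q = ΔT/ΣR = (418 K − 304.9 K)/0.007023 = 16100 W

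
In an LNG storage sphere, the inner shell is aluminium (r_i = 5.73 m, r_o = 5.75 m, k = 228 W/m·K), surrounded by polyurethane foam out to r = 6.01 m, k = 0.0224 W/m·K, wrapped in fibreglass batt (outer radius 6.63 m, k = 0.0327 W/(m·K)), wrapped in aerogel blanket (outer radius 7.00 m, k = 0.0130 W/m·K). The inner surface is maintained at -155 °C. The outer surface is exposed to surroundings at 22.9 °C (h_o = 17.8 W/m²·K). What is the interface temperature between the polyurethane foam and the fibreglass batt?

Treat each layer as a resistance in series:
  R_aluminium = (1/5.73 − 1/5.75)/(4πk) = 6.070×10^-4/(4π·228) = 2.119×10^-7 K/W
  R_polyurethane foam = (1/5.75 − 1/6.01)/(4πk) = 0.007524/(4π·0.0224) = 0.02673 K/W
  R_fibreglass batt = (1/6.01 − 1/6.63)/(4πk) = 0.01556/(4π·0.0327) = 0.03787 K/W
  R_aerogel blanket = (1/6.63 − 1/7.00)/(4πk) = 0.007972/(4π·0.0130) = 0.04880 K/W
  R_conv,out = 1/(4πr²h) = 1/(4π·7.00²·17.8) = 9.124×10^-5 K/W
ΣR = 2.119×10^-7 + 0.02673 + 0.03787 + 0.04880 + 9.124×10^-5 = 0.1135 K/W
Q = ΔT/ΣR = (-155 °C − 22.9 °C)/0.1135 = -1567 W
From the inner boundary to the polyurethane foam/fibreglass batt interface, ΣR_partial = 0.02673 K/W.
T_interface = T_in − Q·ΣR_partial = -155 °C − (-1567)(0.02673) = -113 °C

T = -113 °C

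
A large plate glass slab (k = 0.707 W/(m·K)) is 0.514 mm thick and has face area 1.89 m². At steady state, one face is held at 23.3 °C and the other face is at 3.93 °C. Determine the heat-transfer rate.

Q = kA·ΔT/L = 0.707 × 1.89 × |23.3 °C − 3.93 °C| / 5.14×10^-4 = 50400 W

Q = 50.4 kW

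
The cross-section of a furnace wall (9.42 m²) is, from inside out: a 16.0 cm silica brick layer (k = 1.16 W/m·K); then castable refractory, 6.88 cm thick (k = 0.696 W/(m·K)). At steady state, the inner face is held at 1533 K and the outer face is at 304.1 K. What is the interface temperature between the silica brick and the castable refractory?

T = 817 K

Series thermal resistances, inner to outer:
  R_silica brick = L/(kA) = 0.160/(1.16·9.42) = 0.01464 K/W
  R_castable refractory = L/(kA) = 0.0688/(0.696·9.42) = 0.01049 K/W
ΣR = 0.01464 + 0.01049 = 0.02513 K/W
Q = ΔT/ΣR = (1533 K − 304.1 K)/0.02513 = 48900 W
From the inner boundary to the silica brick/castable refractory interface, ΣR_partial = 0.01464 K/W.
T_interface = T_in − Q·ΣR_partial = 1533 K − (48900)(0.01464) = 817 K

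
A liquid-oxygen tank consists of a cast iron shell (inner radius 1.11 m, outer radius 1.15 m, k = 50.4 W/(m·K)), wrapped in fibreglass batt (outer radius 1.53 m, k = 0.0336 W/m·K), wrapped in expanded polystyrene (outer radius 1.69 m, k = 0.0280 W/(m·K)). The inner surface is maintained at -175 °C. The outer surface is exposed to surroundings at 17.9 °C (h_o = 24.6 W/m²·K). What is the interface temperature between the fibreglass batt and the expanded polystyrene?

Treat each layer as a resistance in series:
  R_cast iron = (1/1.11 − 1/1.15)/(4πk) = 0.03134/(4π·50.4) = 4.948×10^-5 K/W
  R_fibreglass batt = (1/1.15 − 1/1.53)/(4πk) = 0.2160/(4π·0.0336) = 0.5115 K/W
  R_expanded polystyrene = (1/1.53 − 1/1.69)/(4πk) = 0.06188/(4π·0.0280) = 0.1759 K/W
  R_conv,out = 1/(4πr²h) = 1/(4π·1.69²·24.6) = 0.001133 K/W
ΣR = 4.948×10^-5 + 0.5115 + 0.1759 + 0.001133 = 0.6886 K/W
Q = ΔT/ΣR = (-175 °C − 17.9 °C)/0.6886 = -280.1 W
From the inner boundary to the fibreglass batt/expanded polystyrene interface, ΣR_partial = 0.5115 K/W.
T_interface = T_in − Q·ΣR_partial = -175 °C − (-280.1)(0.5115) = -31.7 °C

T = -31.7 °C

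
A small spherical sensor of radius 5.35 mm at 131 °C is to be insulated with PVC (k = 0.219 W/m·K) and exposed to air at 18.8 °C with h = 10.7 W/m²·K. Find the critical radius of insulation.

For a sphere, r_cr = 2k_ins/h = 2·0.219/10.7 = 0.0409 m = 4.09 cm

r_cr = 4.09 cm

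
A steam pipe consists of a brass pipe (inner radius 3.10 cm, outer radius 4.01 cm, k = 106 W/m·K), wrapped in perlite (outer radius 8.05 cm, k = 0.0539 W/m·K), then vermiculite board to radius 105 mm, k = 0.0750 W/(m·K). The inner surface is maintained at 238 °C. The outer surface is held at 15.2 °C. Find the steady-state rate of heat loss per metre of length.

Q' = 85.0 W/m

Resistance network (inner→outer):
  R'_brass = ln(0.0401/0.0310)/(2πk) = 0.2574/(2π·106) = 3.865×10^-4 m·K/W
  R'_perlite = ln(0.0805/0.0401)/(2πk) = 0.6969/(2π·0.0539) = 2.058 m·K/W
  R'_vermiculite board = ln(0.105/0.0805)/(2πk) = 0.2657/(2π·0.0750) = 0.5638 m·K/W
ΣR = 3.865×10^-4 + 2.058 + 0.5638 = 2.622 m·K/W
Q' = ΔT/ΣR = (238 °C − 15.2 °C)/2.622 = 85.0 W/m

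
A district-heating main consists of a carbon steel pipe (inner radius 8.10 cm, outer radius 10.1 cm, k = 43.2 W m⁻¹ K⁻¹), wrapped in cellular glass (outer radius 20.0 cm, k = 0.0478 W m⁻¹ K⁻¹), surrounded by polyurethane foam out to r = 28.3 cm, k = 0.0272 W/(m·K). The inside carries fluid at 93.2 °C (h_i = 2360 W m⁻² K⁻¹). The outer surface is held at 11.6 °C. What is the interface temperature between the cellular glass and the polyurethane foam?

Series thermal resistances, inner to outer:
  R'_conv,in = 1/(2πr h) = 1/(2π·0.0810·2360) = 8.326×10^-4 m·K/W
  R'_carbon steel = ln(0.101/0.0810)/(2πk) = 0.2207/(2π·43.2) = 8.130×10^-4 m·K/W
  R'_cellular glass = ln(0.200/0.101)/(2πk) = 0.6832/(2π·0.0478) = 2.275 m·K/W
  R'_polyurethane foam = ln(0.283/0.200)/(2πk) = 0.3471/(2π·0.0272) = 2.031 m·K/W
ΣR = 8.326×10^-4 + 8.130×10^-4 + 2.275 + 2.031 = 4.308 m·K/W
Q' = ΔT/ΣR = (93.2 °C − 11.6 °C)/4.308 = 18.94 W/m
From the inner boundary to the cellular glass/polyurethane foam interface, ΣR_partial = 2.277 m·K/W.
T_interface = T_in − Q'·ΣR_partial = 93.2 °C − (18.94)(2.277) = 50.1 °C

T = 50.1 °C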